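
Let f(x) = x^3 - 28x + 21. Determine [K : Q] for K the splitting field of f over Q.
[K : Q] = 6

By the rational root test, any rational root of the monic integer polynomial f(x) = x^3 - 28x + 21 must be an integer dividing the constant term 21, i.e. one of ±{1, 3, 7, 21}. Evaluating: f(1) = -6, f(-1) = 48, f(3) = -36, f(-3) = 78, f(7) = 168, f(-7) = -126, f(21) = 8694, f(-21) = -8652; none is 0, so f has no rational root and is therefore irreducible over Q (a cubic with no linear factor over a field is irreducible). For an irreducible cubic, the Galois group is A_3 or S_3 according as the discriminant disc(f) = -4a^3 - 27b^2 = -4·(-28)^3 - 27·(21)^2 = 75901 is or is not a square in Q. Here disc(f) = 75901 is not a perfect square in Q, so the Galois group of f over Q is not contained in A_3 and must be all of S_3. The splitting field has degree |S_3| = 6 over Q, so [K : Q] = 6.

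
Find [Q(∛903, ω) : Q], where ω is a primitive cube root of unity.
[Q(∛903, ω) : Q] = 6

[Q(∛903):Q] = 3 (min poly x^3 - 903, irreducible since 903 is not a perfect cube). [Q(ω):Q] = 2 (min poly x^2 + x + 1). Since Q(∛903) ⊂ R and ω ∉ R, we have ω ∉ Q(∛903), so x^2 + x + 1 remains irreducible over Q(∛903) and [Q(∛903, ω) : Q(∛903)] = 2. By the tower law, [Q(∛903, ω) : Q] = 3 · 2 = 6. (In fact Q(∛903, ω) is the splitting field of x^3 - 903 over Q.)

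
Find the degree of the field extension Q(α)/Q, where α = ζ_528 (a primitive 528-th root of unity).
[Q(α):Q] = 160

The minimal polynomial of ζ_528 over Q is the 528-th cyclotomic polynomial Φ_528(x), which is irreducible over Q and has degree φ(528) = 160. Hence [Q(α):Q] = φ(528) = 160.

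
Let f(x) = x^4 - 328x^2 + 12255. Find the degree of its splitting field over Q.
[K : Q] = 4

Solving the quadratic in x^2: x^2 = (328 ± √(328^2 - 4·12255))/2 = (328 ± √58564)/2 = (328 ± 242)/2, giving x^2 = 285 or x^2 = 43. So f(x) = (x^2 - 285)(x^2 - 43) and the roots of f are ±√285, ±√43. Hence the splitting field is K = Q(√285, √43). Since 285 and 43 are distinct squarefree integers > 1, their product 12255 is not a perfect square, so √43 ∉ Q(√285). By the tower law [K:Q] = [Q(√285,√43):Q(√285)] · [Q(√285):Q] = 2 · 2 = 4.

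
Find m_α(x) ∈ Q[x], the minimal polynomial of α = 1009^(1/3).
m_α(x) = x^3 - 1009

α satisfies α^3 = 1009, so x^3 - 1009 annihilates α. By the rational root test, a rational root p/q (in lowest terms) of x^3 - 1009 would satisfy p^3 = 1009 q^3, forcing q = 1 and p^3 = 1009; but 1009 is not a perfect cube, contradiction. A monic cubic over Q with no rational root is irreducible (any nontrivial factorization would include a linear factor). Hence x^3 - 1009 is the minimal polynomial of α, and in particular [Q(α):Q] = 3.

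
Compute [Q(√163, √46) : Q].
[Q(√163, √46) : Q] = 4

[Q(√163):Q] = 2 (min poly x^2 - 163, irreducible since 163 is squarefree > 1). For the top step, suppose √46 ∈ Q(√163), say √46 = c + d√163 with c, d ∈ Q. Squaring: 46 = c^2 + 163d^2 + 2cd√163. Since √163 ∉ Q this forces 2cd = 0. If d = 0 then √46 = c ∈ Q, contradicting 46 squarefree > 1. If c = 0 then 46 = 163d^2, so 163·46 = (163d)^2 is a perfect square in Q — but 163·46 = 7498 is not a perfect square (since 163 and 46 are distinct squarefree integers). Contradiction. Hence √46 ∉ Q(√163), so x^2 - 46 stays irreducible over Q(√163) and [Q(√163, √46) : Q(√163)] = 2. By the tower law, [Q(√163, √46) : Q] = 2 · 2 = 4.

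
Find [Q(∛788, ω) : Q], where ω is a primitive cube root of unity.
[Q(∛788, ω) : Q] = 6

[Q(∛788):Q] = 3 (min poly x^3 - 788, irreducible since 788 is not a perfect cube). [Q(ω):Q] = 2 (min poly x^2 + x + 1). Since Q(∛788) ⊂ R and ω ∉ R, we have ω ∉ Q(∛788), so x^2 + x + 1 remains irreducible over Q(∛788) and [Q(∛788, ω) : Q(∛788)] = 2. By the tower law, [Q(∛788, ω) : Q] = 3 · 2 = 6. (In fact Q(∛788, ω) is the splitting field of x^3 - 788 over Q.)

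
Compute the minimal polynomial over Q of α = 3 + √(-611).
m_α(x) = x^2 - 6x + 620

From α - 3 = √(-611), squaring gives (α - 3)^2 = -611, i.e. α^2 - 6α + 9 = -611, so α^2 - 6α + 620 = 0. The discriminant of x^2 - 6x + 620 is (-6)^2 - 4·(620) = 36 - 2480 = -2444, and 4·(-611) is not a perfect square in Q since -611 is squarefree and ≠ 1. Hence x^2 - 6x + 620 is irreducible over Q and is the minimal polynomial of α.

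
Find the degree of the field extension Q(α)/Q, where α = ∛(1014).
[Q(α):Q] = 3

The minimal polynomial of α is x^3 - 1014, irreducible over Q since 1014 is not a perfect cube (so x^3 - 1014 has no rational root). Hence [Q(α):Q] = deg(m_α) = 3.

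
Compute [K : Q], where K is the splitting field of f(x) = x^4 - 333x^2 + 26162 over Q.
[K : Q] = 4

Solving the quadratic in x^2: x^2 = (333 ± √(333^2 - 4·26162))/2 = (333 ± √6241)/2 = (333 ± 79)/2, giving x^2 = 206 or x^2 = 127. So f(x) = (x^2 - 206)(x^2 - 127) and the roots of f are ±√206, ±√127. Hence the splitting field is K = Q(√206, √127). Since 206 and 127 are distinct squarefree integers > 1, their product 26162 is not a perfect square, so √127 ∉ Q(√206). By the tower law [K:Q] = [Q(√206,√127):Q(√206)] · [Q(√206):Q] = 2 · 2 = 4.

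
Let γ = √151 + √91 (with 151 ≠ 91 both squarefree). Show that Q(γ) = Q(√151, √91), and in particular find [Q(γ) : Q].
[Q(γ) : Q] = 4 (equivalently, Q(γ) = Q(√151, √91))

Obviously Q(γ) ⊆ Q(√151, √91), and [Q(√151, √91):Q] = 4 (since 151, 91 are distinct squarefree integers > 1 with 13741 not a perfect square). To show equality we compute the minimal polynomial of γ. From γ = √151 + √91: γ^2 = 151 + 2√(13741) + 91 = 242 + 2√(13741), so γ^2 - 242 = 2√(13741); squaring, (γ^2 - 242)^2 = 4·13741, i.e. γ^4 - 484γ^2 + 58564 - 54964 = 0, i.e. γ^4 - 484γ^2 + 3600 = 0. So γ is a root of x^4 - 484x^2 + 3600. This polynomial is irreducible over Q: it has no rational root (each ±√151 ± √91 is irrational), and any factorization into two quadratics over Q would force √(13741) ∈ Q (pairing opposite roots) or √151, √91 ∈ Q (other pairings), all impossible. Hence [Q(γ):Q] = 4 = [Q(√151, √91):Q], so Q(γ) = Q(√151, √91).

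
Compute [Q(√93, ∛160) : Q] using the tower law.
[Q(√93, ∛160) : Q] = 6

Let L = Q(√93, ∛160). Since Q(√93) ⊂ L and [Q(√93):Q] = 2, the tower law gives 2 | [L:Q]. Likewise Q(∛160) ⊂ L with [Q(∛160):Q] = 3 (because 160 is not a perfect cube), so 3 | [L:Q]. As gcd(2,3) = 1, [L:Q] is divisible by 6. Conversely L is generated over Q by √93 and ∛160, so [L:Q] ≤ 2·3 = 6. Therefore [Q(√93, ∛160) : Q] = 6.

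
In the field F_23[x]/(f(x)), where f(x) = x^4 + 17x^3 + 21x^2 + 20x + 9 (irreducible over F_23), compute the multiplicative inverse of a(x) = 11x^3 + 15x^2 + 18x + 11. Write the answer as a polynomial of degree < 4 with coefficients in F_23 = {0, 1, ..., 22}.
a(x)^(-1) ≡ 18x^3 + 19x^2 + 16x (mod f(x))

Since f is irreducible over F_23, F_23[x]/(f) is a field and a(x) ≠ 0 has an inverse. Apply the extended Euclidean algorithm to f(x) and a(x) in F_23[x]: f(x) = (21x + 21)·a(x) + (18x^2 + 9x + 8);  a(x) = (7x + 5)·(18x^2 + 9x + 8) + (9x + 17);  (18x^2 + 9x + 8) = (2x + 10)·(9x + 17) + (22). The last nonzero remainder is the constant 22 = gcd(f, a) in F_23. Back-substituting through the division chain expresses 22 = s(x)·a(x) + t(x)·f(x) with s(x) ≡ 5x^3 + 4x^2 + 7x (mod f), so (5x^3 + 4x^2 + 7x)·a(x) ≡ 22 (mod f). Multiplying by 22^(-1) ≡ 22 in F_23 gives a(x)^(-1) ≡ 22·(5x^3 + 4x^2 + 7x) ≡ 18x^3 + 19x^2 + 16x (mod f). Check: (11x^3 + 15x^2 + 18x + 11)·(18x^3 + 19x^2 + 16x) = 14x^6 + 19x^5 + 3x^4 + 21x^3 + 14x^2 + 15x ≡ 1 (mod x^4 + 17x^3 + 21x^2 + 20x + 9).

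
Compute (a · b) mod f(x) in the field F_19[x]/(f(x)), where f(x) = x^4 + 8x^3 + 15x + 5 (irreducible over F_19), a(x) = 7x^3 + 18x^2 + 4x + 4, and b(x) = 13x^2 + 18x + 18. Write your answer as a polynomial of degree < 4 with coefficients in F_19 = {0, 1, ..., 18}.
a · b ≡ 7x^3 + 14x^2 + 3x + 12 (mod f(x))

Multiply in F_19[x]: a(x)·b(x) = (7x^3 + 18x^2 + 4x + 4)·(13x^2 + 18x + 18) = 15x^5 + 18x^4 + 8x^3 + 11x^2 + 11x + 15. This has degree ≥ 4, so divide by f(x) over F_19: 15x^5 + 18x^4 + 8x^3 + 11x^2 + 11x + 15 = (15x + 12)·(x^4 + 8x^3 + 15x + 5) + (7x^3 + 14x^2 + 3x + 12). Hence a·b ≡ 7x^3 + 14x^2 + 3x + 12 (mod f). (F_19[x]/(f) is a field with 19^4 = 130321 elements since f is irreducible of degree 4.)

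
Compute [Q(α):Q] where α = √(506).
[Q(α):Q] = 2

[Q(α):Q] equals the degree of the minimal polynomial of α. Here α^2 = 506 and x^2 - 506 is irreducible (d = 506 is squarefree, ≠ 1, hence not a square), so deg(m_α) = 2. Thus [Q(α):Q] = 2.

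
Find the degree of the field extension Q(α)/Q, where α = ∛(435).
[Q(α):Q] = 3

The minimal polynomial of α is x^3 - 435, irreducible over Q since 435 is not a perfect cube (so x^3 - 435 has no rational root). Hence [Q(α):Q] = deg(m_α) = 3.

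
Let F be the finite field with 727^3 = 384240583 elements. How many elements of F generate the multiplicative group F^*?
There are φ(384240582) = 116435880 primitive elements

F_q^* is cyclic of order q - 1 = 384240582. A cyclic group of order m has exactly φ(m) generators. Here m = 384240582 = 2 · 3^2 · 11^2 · 176419, so the number of primitive elements is φ(384240582) = 116435880.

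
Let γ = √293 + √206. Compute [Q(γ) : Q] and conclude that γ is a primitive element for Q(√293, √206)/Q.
[Q(γ) : Q] = 4 (equivalently, Q(γ) = Q(√293, √206))

Obviously Q(γ) ⊆ Q(√293, √206), and [Q(√293, √206):Q] = 4 (since 293, 206 are distinct squarefree integers > 1 with 60358 not a perfect square). To show equality we compute the minimal polynomial of γ. From γ = √293 + √206: γ^2 = 293 + 2√(60358) + 206 = 499 + 2√(60358), so γ^2 - 499 = 2√(60358); squaring, (γ^2 - 499)^2 = 4·60358, i.e. γ^4 - 998γ^2 + 249001 - 241432 = 0, i.e. γ^4 - 998γ^2 + 7569 = 0. So γ is a root of x^4 - 998x^2 + 7569. This polynomial is irreducible over Q: it has no rational root (each ±√293 ± √206 is irrational), and any factorization into two quadratics over Q would force √(60358) ∈ Q (pairing opposite roots) or √293, √206 ∈ Q (other pairings), all impossible. Hence [Q(γ):Q] = 4 = [Q(√293, √206):Q], so Q(γ) = Q(√293, √206).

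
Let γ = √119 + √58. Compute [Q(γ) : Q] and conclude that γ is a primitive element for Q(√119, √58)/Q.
[Q(γ) : Q] = 4 (equivalently, Q(γ) = Q(√119, √58))

Obviously Q(γ) ⊆ Q(√119, √58), and [Q(√119, √58):Q] = 4 (since 119, 58 are distinct squarefree integers > 1 with 6902 not a perfect square). To show equality we compute the minimal polynomial of γ. From γ = √119 + √58: γ^2 = 119 + 2√(6902) + 58 = 177 + 2√(6902), so γ^2 - 177 = 2√(6902); squaring, (γ^2 - 177)^2 = 4·6902, i.e. γ^4 - 354γ^2 + 31329 - 27608 = 0, i.e. γ^4 - 354γ^2 + 3721 = 0. So γ is a root of x^4 - 354x^2 + 3721. This polynomial is irreducible over Q: it has no rational root (each ±√119 ± √58 is irrational), and any factorization into two quadratics over Q would force √(6902) ∈ Q (pairing opposite roots) or √119, √58 ∈ Q (other pairings), all impossible. Hence [Q(γ):Q] = 4 = [Q(√119, √58):Q], so Q(γ) = Q(√119, √58).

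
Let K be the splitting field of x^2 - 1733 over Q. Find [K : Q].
[K : Q] = 2

f(x) = x^2 - 1733 factors as (x - √1733)(x + √1733). The splitting field is K = Q(√1733). Since 1733 is squarefree and > 1, it is not a perfect square, so x^2 - 1733 is irreducible over Q and [Q(√1733) : Q] = 2. Hence [K : Q] = 2.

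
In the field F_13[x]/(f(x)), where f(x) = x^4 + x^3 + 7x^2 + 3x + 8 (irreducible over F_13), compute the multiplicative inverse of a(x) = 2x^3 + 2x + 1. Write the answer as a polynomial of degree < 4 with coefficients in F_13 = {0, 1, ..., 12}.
a(x)^(-1) ≡ 7x^3 + 7x^2 + 11x + 12 (mod f(x))

Since f is irreducible over F_13, F_13[x]/(f) is a field and a(x) ≠ 0 has an inverse. Apply the extended Euclidean algorithm to f(x) and a(x) in F_13[x]: f(x) = (7x + 7)·a(x) + (6x^2 + 8x + 1);  a(x) = (9x + 1)·(6x^2 + 8x + 1) + (11x);  (6x^2 + 8x + 1) = (10x + 9)·(11x) + (1). The last nonzero remainder is the constant 1 = gcd(f, a) in F_13. Back-substituting through the division chain expresses 1 = s(x)·a(x) + t(x)·f(x) with s(x) ≡ 7x^3 + 7x^2 + 11x + 12 (mod f), so a(x)^(-1) ≡ s(x) = 7x^3 + 7x^2 + 11x + 12 (mod f). Check: (2x^3 + 2x + 1)·(7x^3 + 7x^2 + 11x + 12) = x^6 + x^5 + 10x^4 + 6x^3 + 3x^2 + 9x + 12 ≡ 1 (mod x^4 + x^3 + 7x^2 + 3x + 8).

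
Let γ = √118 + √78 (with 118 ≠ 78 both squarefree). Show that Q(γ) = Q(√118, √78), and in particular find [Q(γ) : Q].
[Q(γ) : Q] = 4 (equivalently, Q(γ) = Q(√118, √78))

Obviously Q(γ) ⊆ Q(√118, √78), and [Q(√118, √78):Q] = 4 (since 118, 78 are distinct squarefree integers > 1 with 9204 not a perfect square). To show equality we compute the minimal polynomial of γ. From γ = √118 + √78: γ^2 = 118 + 2√(9204) + 78 = 196 + 2√(9204), so γ^2 - 196 = 2√(9204); squaring, (γ^2 - 196)^2 = 4·9204, i.e. γ^4 - 392γ^2 + 38416 - 36816 = 0, i.e. γ^4 - 392γ^2 + 1600 = 0. So γ is a root of x^4 - 392x^2 + 1600. This polynomial is irreducible over Q: it has no rational root (each ±√118 ± √78 is irrational), and any factorization into two quadratics over Q would force √(9204) ∈ Q (pairing opposite roots) or √118, √78 ∈ Q (other pairings), all impossible. Hence [Q(γ):Q] = 4 = [Q(√118, √78):Q], so Q(γ) = Q(√118, √78).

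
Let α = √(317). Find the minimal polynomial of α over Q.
m_α(x) = x^2 - 317

α satisfies α^2 - 317 = 0, so x^2 - 317 annihilates α. Since d = 317 is squarefree and ≠ 1, it is not a perfect square in Q, so x^2 - 317 has no rational root and is therefore irreducible over Q (a degree-2 polynomial over a field is irreducible iff it has no root). Hence m_α(x) = x^2 - 317.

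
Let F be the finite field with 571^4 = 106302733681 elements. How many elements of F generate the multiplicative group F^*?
There are φ(106302733680) = 22535884800 primitive elements

F_q^* is cyclic of order q - 1 = 106302733680. A cyclic group of order m has exactly φ(m) generators. Here m = 106302733680 = 2^4 · 3 · 5 · 11 · 13 · 19 · 163021, so the number of primitive elements is φ(106302733680) = 22535884800.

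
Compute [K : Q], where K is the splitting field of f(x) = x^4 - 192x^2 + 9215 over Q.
[K : Q] = 4

Solving the quadratic in x^2: x^2 = (192 ± √(192^2 - 4·9215))/2 = (192 ± √4)/2 = (192 ± 2)/2, giving x^2 = 95 or x^2 = 97. So f(x) = (x^2 - 95)(x^2 - 97) and the roots of f are ±√95, ±√97. Hence the splitting field is K = Q(√95, √97). Since 95 and 97 are distinct squarefree integers > 1, their product 9215 is not a perfect square, so √97 ∉ Q(√95). By the tower law [K:Q] = [Q(√95,√97):Q(√95)] · [Q(√95):Q] = 2 · 2 = 4.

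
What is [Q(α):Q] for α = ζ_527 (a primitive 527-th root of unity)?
[Q(α):Q] = 480

The minimal polynomial of ζ_527 over Q is the 527-th cyclotomic polynomial Φ_527(x), which is irreducible over Q and has degree φ(527) = 480. Hence [Q(α):Q] = φ(527) = 480.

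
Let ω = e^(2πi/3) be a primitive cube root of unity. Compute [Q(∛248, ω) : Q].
[Q(∛248, ω) : Q] = 6

[Q(∛248):Q] = 3 (min poly x^3 - 248, irreducible since 248 is not a perfect cube). [Q(ω):Q] = 2 (min poly x^2 + x + 1). Since Q(∛248) ⊂ R and ω ∉ R, we have ω ∉ Q(∛248), so x^2 + x + 1 remains irreducible over Q(∛248) and [Q(∛248, ω) : Q(∛248)] = 2. By the tower law, [Q(∛248, ω) : Q] = 3 · 2 = 6. (In fact Q(∛248, ω) is the splitting field of x^3 - 248 over Q.)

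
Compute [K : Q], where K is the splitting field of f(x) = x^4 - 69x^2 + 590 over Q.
[K : Q] = 4

Solving the quadratic in x^2: x^2 = (69 ± √(69^2 - 4·590))/2 = (69 ± √2401)/2 = (69 ± 49)/2, giving x^2 = 59 or x^2 = 10. So f(x) = (x^2 - 59)(x^2 - 10) and the roots of f are ±√59, ±√10. Hence the splitting field is K = Q(√59, √10). Since 59 and 10 are distinct squarefree integers > 1, their product 590 is not a perfect square, so √10 ∉ Q(√59). By the tower law [K:Q] = [Q(√59,√10):Q(√59)] · [Q(√59):Q] = 2 · 2 = 4.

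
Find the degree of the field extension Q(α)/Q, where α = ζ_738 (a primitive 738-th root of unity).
[Q(α):Q] = 240

The minimal polynomial of ζ_738 over Q is the 738-th cyclotomic polynomial Φ_738(x), which is irreducible over Q and has degree φ(738) = 240. Hence [Q(α):Q] = φ(738) = 240.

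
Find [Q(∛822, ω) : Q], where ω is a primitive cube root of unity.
[Q(∛822, ω) : Q] = 6

[Q(∛822):Q] = 3 (min poly x^3 - 822, irreducible since 822 is not a perfect cube). [Q(ω):Q] = 2 (min poly x^2 + x + 1). Since Q(∛822) ⊂ R and ω ∉ R, we have ω ∉ Q(∛822), so x^2 + x + 1 remains irreducible over Q(∛822) and [Q(∛822, ω) : Q(∛822)] = 2. By the tower law, [Q(∛822, ω) : Q] = 3 · 2 = 6. (In fact Q(∛822, ω) is the splitting field of x^3 - 822 over Q.)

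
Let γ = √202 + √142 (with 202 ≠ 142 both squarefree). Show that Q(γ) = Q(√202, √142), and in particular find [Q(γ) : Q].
[Q(γ) : Q] = 4 (equivalently, Q(γ) = Q(√202, √142))

Obviously Q(γ) ⊆ Q(√202, √142), and [Q(√202, √142):Q] = 4 (since 202, 142 are distinct squarefree integers > 1 with 28684 not a perfect square). To show equality we compute the minimal polynomial of γ. From γ = √202 + √142: γ^2 = 202 + 2√(28684) + 142 = 344 + 2√(28684), so γ^2 - 344 = 2√(28684); squaring, (γ^2 - 344)^2 = 4·28684, i.e. γ^4 - 688γ^2 + 118336 - 114736 = 0, i.e. γ^4 - 688γ^2 + 3600 = 0. So γ is a root of x^4 - 688x^2 + 3600. This polynomial is irreducible over Q: it has no rational root (each ±√202 ± √142 is irrational), and any factorization into two quadratics over Q would force √(28684) ∈ Q (pairing opposite roots) or √202, √142 ∈ Q (other pairings), all impossible. Hence [Q(γ):Q] = 4 = [Q(√202, √142):Q], so Q(γ) = Q(√202, √142).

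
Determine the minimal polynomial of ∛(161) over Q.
m_α(x) = x^3 - 161

α satisfies α^3 = 161, so x^3 - 161 annihilates α. By the rational root test, a rational root p/q (in lowest terms) of x^3 - 161 would satisfy p^3 = 161 q^3, forcing q = 1 and p^3 = 161; but 161 is not a perfect cube, contradiction. A monic cubic over Q with no rational root is irreducible (any nontrivial factorization would include a linear factor). Hence x^3 - 161 is the minimal polynomial of α, and in particular [Q(α):Q] = 3.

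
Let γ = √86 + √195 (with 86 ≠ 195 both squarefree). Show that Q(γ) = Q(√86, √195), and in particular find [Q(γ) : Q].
[Q(γ) : Q] = 4 (equivalently, Q(γ) = Q(√86, √195))

Obviously Q(γ) ⊆ Q(√86, √195), and [Q(√86, √195):Q] = 4 (since 86, 195 are distinct squarefree integers > 1 with 16770 not a perfect square). To show equality we compute the minimal polynomial of γ. From γ = √86 + √195: γ^2 = 86 + 2√(16770) + 195 = 281 + 2√(16770), so γ^2 - 281 = 2√(16770); squaring, (γ^2 - 281)^2 = 4·16770, i.e. γ^4 - 562γ^2 + 78961 - 67080 = 0, i.e. γ^4 - 562γ^2 + 11881 = 0. So γ is a root of x^4 - 562x^2 + 11881. This polynomial is irreducible over Q: it has no rational root (each ±√86 ± √195 is irrational), and any factorization into two quadratics over Q would force √(16770) ∈ Q (pairing opposite roots) or √86, √195 ∈ Q (other pairings), all impossible. Hence [Q(γ):Q] = 4 = [Q(√86, √195):Q], so Q(γ) = Q(√86, √195).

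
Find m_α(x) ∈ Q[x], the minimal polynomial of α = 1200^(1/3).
m_α(x) = x^3 - 1200

α satisfies α^3 = 1200, so x^3 - 1200 annihilates α. By the rational root test, a rational root p/q (in lowest terms) of x^3 - 1200 would satisfy p^3 = 1200 q^3, forcing q = 1 and p^3 = 1200; but 1200 is not a perfect cube, contradiction. A monic cubic over Q with no rational root is irreducible (any nontrivial factorization would include a linear factor). Hence x^3 - 1200 is the minimal polynomial of α, and in particular [Q(α):Q] = 3.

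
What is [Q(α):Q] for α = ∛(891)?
[Q(α):Q] = 3

The minimal polynomial of α is x^3 - 891, irreducible over Q since 891 is not a perfect cube (so x^3 - 891 has no rational root). Hence [Q(α):Q] = deg(m_α) = 3.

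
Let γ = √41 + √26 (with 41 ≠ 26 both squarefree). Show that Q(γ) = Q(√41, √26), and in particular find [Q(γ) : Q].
[Q(γ) : Q] = 4 (equivalently, Q(γ) = Q(√41, √26))

Obviously Q(γ) ⊆ Q(√41, √26), and [Q(√41, √26):Q] = 4 (since 41, 26 are distinct squarefree integers > 1 with 1066 not a perfect square). To show equality we compute the minimal polynomial of γ. From γ = √41 + √26: γ^2 = 41 + 2√(1066) + 26 = 67 + 2√(1066), so γ^2 - 67 = 2√(1066); squaring, (γ^2 - 67)^2 = 4·1066, i.e. γ^4 - 134γ^2 + 4489 - 4264 = 0, i.e. γ^4 - 134γ^2 + 225 = 0. So γ is a root of x^4 - 134x^2 + 225. This polynomial is irreducible over Q: it has no rational root (each ±√41 ± √26 is irrational), and any factorization into two quadratics over Q would force √(1066) ∈ Q (pairing opposite roots) or √41, √26 ∈ Q (other pairings), all impossible. Hence [Q(γ):Q] = 4 = [Q(√41, √26):Q], so Q(γ) = Q(√41, √26).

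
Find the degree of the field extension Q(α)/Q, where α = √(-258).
[Q(α):Q] = 2

[Q(α):Q] equals the degree of the minimal polynomial of α. Here α^2 = -258 and x^2 + 258 is irreducible (d = -258 is squarefree, ≠ 1, hence not a square), so deg(m_α) = 2. Thus [Q(α):Q] = 2.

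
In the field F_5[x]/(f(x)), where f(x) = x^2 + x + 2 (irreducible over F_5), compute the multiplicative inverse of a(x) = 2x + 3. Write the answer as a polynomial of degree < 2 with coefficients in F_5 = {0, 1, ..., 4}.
a(x)^(-1) ≡ 3x + 1 (mod f(x))

Since f is irreducible over F_5, F_5[x]/(f) is a field and a(x) ≠ 0 has an inverse. Apply the extended Euclidean algorithm to f(x) and a(x) in F_5[x]: f(x) = (3x + 1)·a(x) + (4). The last nonzero remainder is the constant 4 = gcd(f, a) in F_5. Back-substituting through the division chain expresses 4 = s(x)·a(x) + t(x)·f(x) with s(x) ≡ 2x + 4 (mod f), so (2x + 4)·a(x) ≡ 4 (mod f). Multiplying by 4^(-1) ≡ 4 in F_5 gives a(x)^(-1) ≡ 4·(2x + 4) ≡ 3x + 1 (mod f). Check: (2x + 3)·(3x + 1) = x^2 + x + 3 ≡ 1 (mod x^2 + x + 2).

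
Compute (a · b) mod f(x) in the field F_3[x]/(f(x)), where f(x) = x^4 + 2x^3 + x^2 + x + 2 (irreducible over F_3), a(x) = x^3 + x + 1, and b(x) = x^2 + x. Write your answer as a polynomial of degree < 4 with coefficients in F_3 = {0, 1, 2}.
a · b ≡ 2x^3 + 2x^2 + 2 (mod f(x))

Multiply in F_3[x]: a(x)·b(x) = (x^3 + x + 1)·(x^2 + x) = x^5 + x^4 + x^3 + 2x^2 + x. This has degree ≥ 4, so divide by f(x) over F_3: x^5 + x^4 + x^3 + 2x^2 + x = (x + 2)·(x^4 + 2x^3 + x^2 + x + 2) + (2x^3 + 2x^2 + 2). Hence a·b ≡ 2x^3 + 2x^2 + 2 (mod f). (F_3[x]/(f) is a field with 3^4 = 81 elements since f is irreducible of degree 4.)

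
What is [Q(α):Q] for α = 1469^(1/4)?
[Q(α):Q] = 4

α is a root of x^4 - 1469. By Eisenstein's criterion at the prime p = 13 (which divides the constant term 1469 but p^2 = 169 does not, since 1469 is squarefree), x^4 - 1469 is irreducible over Q. Hence [Q(α):Q] = 4.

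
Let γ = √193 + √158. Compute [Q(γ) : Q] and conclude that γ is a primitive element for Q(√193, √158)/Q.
[Q(γ) : Q] = 4 (equivalently, Q(γ) = Q(√193, √158))

Obviously Q(γ) ⊆ Q(√193, √158), and [Q(√193, √158):Q] = 4 (since 193, 158 are distinct squarefree integers > 1 with 30494 not a perfect square). To show equality we compute the minimal polynomial of γ. From γ = √193 + √158: γ^2 = 193 + 2√(30494) + 158 = 351 + 2√(30494), so γ^2 - 351 = 2√(30494); squaring, (γ^2 - 351)^2 = 4·30494, i.e. γ^4 - 702γ^2 + 123201 - 121976 = 0, i.e. γ^4 - 702γ^2 + 1225 = 0. So γ is a root of x^4 - 702x^2 + 1225. This polynomial is irreducible over Q: it has no rational root (each ±√193 ± √158 is irrational), and any factorization into two quadratics over Q would force √(30494) ∈ Q (pairing opposite roots) or √193, √158 ∈ Q (other pairings), all impossible. Hence [Q(γ):Q] = 4 = [Q(√193, √158):Q], so Q(γ) = Q(√193, √158).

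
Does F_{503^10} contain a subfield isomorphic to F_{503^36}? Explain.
No: F_{503^36} is not a subfield of F_{503^10}

F_{p^m} embeds in F_{p^n} iff m | n. Here 36 ∤ 10 (since 10 = 0·36 + 10 with remainder 10 ≠ 0), so F_{503^36} is not a subfield of F_{503^10}. Equivalently: if it were, the tower law would give 36 = [F_{503^36}:F_503] dividing [F_{503^10}:F_503] = 10, contradiction.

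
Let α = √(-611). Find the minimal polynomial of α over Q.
m_α(x) = x^2 + 611

α satisfies α^2 + 611 = 0, so x^2 + 611 annihilates α. Since d = -611 is squarefree and ≠ 1, it is not a perfect square in Q, so x^2 + 611 has no rational root and is therefore irreducible over Q (a degree-2 polynomial over a field is irreducible iff it has no root). Hence m_α(x) = x^2 + 611.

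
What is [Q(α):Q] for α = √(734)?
[Q(α):Q] = 2

[Q(α):Q] equals the degree of the minimal polynomial of α. Here α^2 = 734 and x^2 - 734 is irreducible (d = 734 is squarefree, ≠ 1, hence not a square), so deg(m_α) = 2. Thus [Q(α):Q] = 2.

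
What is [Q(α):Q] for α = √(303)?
[Q(α):Q] = 2

[Q(α):Q] equals the degree of the minimal polynomial of α. Here α^2 = 303 and x^2 - 303 is irreducible (d = 303 is squarefree, ≠ 1, hence not a square), so deg(m_α) = 2. Thus [Q(α):Q] = 2.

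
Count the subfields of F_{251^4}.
F_{251^4} has 3 subfields

The subfields of F_{p^n} are exactly the fields F_{p^d} for d | n (each is the fixed field of the unique index-d subgroup of Gal(F_{p^n}/F_p) ≅ Z/nZ). The divisors of n = 4 are {1, 2, 4}, giving 3 subfields: F_{251^1}, F_{251^2}, F_{251^4}.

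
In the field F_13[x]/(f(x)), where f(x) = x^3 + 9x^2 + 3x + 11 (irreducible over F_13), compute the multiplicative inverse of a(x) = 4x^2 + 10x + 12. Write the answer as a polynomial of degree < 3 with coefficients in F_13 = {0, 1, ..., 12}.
a(x)^(-1) ≡ 5x (mod f(x))

Since f is irreducible over F_13, F_13[x]/(f) is a field and a(x) ≠ 0 has an inverse. Apply the extended Euclidean algorithm to f(x) and a(x) in F_13[x]: f(x) = (10x)·a(x) + (11). The last nonzero remainder is the constant 11 = gcd(f, a) in F_13. Back-substituting through the division chain expresses 11 = s(x)·a(x) + t(x)·f(x) with s(x) ≡ 3x (mod f), so (3x)·a(x) ≡ 11 (mod f). Multiplying by 11^(-1) ≡ 6 in F_13 gives a(x)^(-1) ≡ 6·(3x) ≡ 5x (mod f). Check: (4x^2 + 10x + 12)·(5x) = 7x^3 + 11x^2 + 8x ≡ 1 (mod x^3 + 9x^2 + 3x + 11).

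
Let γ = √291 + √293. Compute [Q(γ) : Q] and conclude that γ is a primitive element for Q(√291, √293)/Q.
[Q(γ) : Q] = 4 (equivalently, Q(γ) = Q(√291, √293))

Obviously Q(γ) ⊆ Q(√291, √293), and [Q(√291, √293):Q] = 4 (since 291, 293 are distinct squarefree integers > 1 with 85263 not a perfect square). To show equality we compute the minimal polynomial of γ. From γ = √291 + √293: γ^2 = 291 + 2√(85263) + 293 = 584 + 2√(85263), so γ^2 - 584 = 2√(85263); squaring, (γ^2 - 584)^2 = 4·85263, i.e. γ^4 - 1168γ^2 + 341056 - 341052 = 0, i.e. γ^4 - 1168γ^2 + 4 = 0. So γ is a root of x^4 - 1168x^2 + 4. This polynomial is irreducible over Q: it has no rational root (each ±√291 ± √293 is irrational), and any factorization into two quadratics over Q would force √(85263) ∈ Q (pairing opposite roots) or √291, √293 ∈ Q (other pairings), all impossible. Hence [Q(γ):Q] = 4 = [Q(√291, √293):Q], so Q(γ) = Q(√291, √293).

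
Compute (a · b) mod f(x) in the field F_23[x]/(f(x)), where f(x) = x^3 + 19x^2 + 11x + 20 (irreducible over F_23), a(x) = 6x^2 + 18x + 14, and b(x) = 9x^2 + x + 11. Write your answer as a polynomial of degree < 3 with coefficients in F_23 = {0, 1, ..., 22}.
a · b ≡ 2x^2 + 14x + 18 (mod f(x))

Multiply in F_23[x]: a(x)·b(x) = (6x^2 + 18x + 14)·(9x^2 + x + 11) = 8x^4 + 7x^3 + 3x^2 + 5x + 16. This has degree ≥ 3, so divide by f(x) over F_23: 8x^4 + 7x^3 + 3x^2 + 5x + 16 = (8x + 16)·(x^3 + 19x^2 + 11x + 20) + (2x^2 + 14x + 18). Hence a·b ≡ 2x^2 + 14x + 18 (mod f). (F_23[x]/(f) is a field with 23^3 = 12167 elements since f is irreducible of degree 3.)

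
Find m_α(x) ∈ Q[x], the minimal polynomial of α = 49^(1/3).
m_α(x) = x^3 - 49

α satisfies α^3 = 49, so x^3 - 49 annihilates α. By the rational root test, a rational root p/q (in lowest terms) of x^3 - 49 would satisfy p^3 = 49 q^3, forcing q = 1 and p^3 = 49; but 49 is not a perfect cube, contradiction. A monic cubic over Q with no rational root is irreducible (any nontrivial factorization would include a linear factor). Hence x^3 - 49 is the minimal polynomial of α, and in particular [Q(α):Q] = 3.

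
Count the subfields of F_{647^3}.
F_{647^3} has 2 subfields

The subfields of F_{p^n} are exactly the fields F_{p^d} for d | n (each is the fixed field of the unique index-d subgroup of Gal(F_{p^n}/F_p) ≅ Z/nZ). The divisors of n = 3 are {1, 3}, giving 2 subfields: F_{647^1}, F_{647^3}.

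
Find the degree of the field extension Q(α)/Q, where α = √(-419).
[Q(α):Q] = 2

[Q(α):Q] equals the degree of the minimal polynomial of α. Here α^2 = -419 and x^2 + 419 is irreducible (d = -419 is squarefree, ≠ 1, hence not a square), so deg(m_α) = 2. Thus [Q(α):Q] = 2.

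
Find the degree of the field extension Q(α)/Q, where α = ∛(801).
[Q(α):Q] = 3

The minimal polynomial of α is x^3 - 801, irreducible over Q since 801 is not a perfect cube (so x^3 - 801 has no rational root). Hence [Q(α):Q] = deg(m_α) = 3.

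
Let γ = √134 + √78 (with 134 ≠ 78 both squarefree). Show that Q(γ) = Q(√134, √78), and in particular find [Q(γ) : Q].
[Q(γ) : Q] = 4 (equivalently, Q(γ) = Q(√134, √78))

Obviously Q(γ) ⊆ Q(√134, √78), and [Q(√134, √78):Q] = 4 (since 134, 78 are distinct squarefree integers > 1 with 10452 not a perfect square). To show equality we compute the minimal polynomial of γ. From γ = √134 + √78: γ^2 = 134 + 2√(10452) + 78 = 212 + 2√(10452), so γ^2 - 212 = 2√(10452); squaring, (γ^2 - 212)^2 = 4·10452, i.e. γ^4 - 424γ^2 + 44944 - 41808 = 0, i.e. γ^4 - 424γ^2 + 3136 = 0. So γ is a root of x^4 - 424x^2 + 3136. This polynomial is irreducible over Q: it has no rational root (each ±√134 ± √78 is irrational), and any factorization into two quadratics over Q would force √(10452) ∈ Q (pairing opposite roots) or √134, √78 ∈ Q (other pairings), all impossible. Hence [Q(γ):Q] = 4 = [Q(√134, √78):Q], so Q(γ) = Q(√134, √78).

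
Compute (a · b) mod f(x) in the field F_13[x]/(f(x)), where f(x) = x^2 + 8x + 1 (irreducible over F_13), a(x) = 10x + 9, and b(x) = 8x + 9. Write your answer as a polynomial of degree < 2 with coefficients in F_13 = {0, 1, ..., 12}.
a · b ≡ 3x + 1 (mod f(x))

Multiply in F_13[x]: a(x)·b(x) = (10x + 9)·(8x + 9) = 2x^2 + 6x + 3. This has degree ≥ 2, so divide by f(x) over F_13: 2x^2 + 6x + 3 = (2)·(x^2 + 8x + 1) + (3x + 1). Hence a·b ≡ 3x + 1 (mod f). (F_13[x]/(f) is a field with 13^2 = 169 elements since f is irreducible of degree 2.)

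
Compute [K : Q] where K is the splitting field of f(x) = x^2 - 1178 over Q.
[K : Q] = 2

f(x) = x^2 - 1178 factors as (x - √1178)(x + √1178). The splitting field is K = Q(√1178). Since 1178 is squarefree and > 1, it is not a perfect square, so x^2 - 1178 is irreducible over Q and [Q(√1178) : Q] = 2. Hence [K : Q] = 2.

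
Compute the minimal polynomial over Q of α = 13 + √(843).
m_α(x) = x^2 - 26x - 674

From α - 13 = √(843), squaring gives (α - 13)^2 = 843, i.e. α^2 - 26α + 169 = 843, so α^2 - 26α - 674 = 0. The discriminant of x^2 - 26x - 674 is (-26)^2 - 4·(-674) = 676 + 2696 = 3372, and 4·(843) is not a perfect square in Q since 843 is squarefree and ≠ 1. Hence x^2 - 26x - 674 is irreducible over Q and is the minimal polynomial of α.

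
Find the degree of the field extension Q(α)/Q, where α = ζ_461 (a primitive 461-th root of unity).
[Q(α):Q] = 460

The minimal polynomial of ζ_461 over Q is the 461-th cyclotomic polynomial Φ_461(x), which is irreducible over Q and has degree φ(461) = 460. Hence [Q(α):Q] = φ(461) = 460.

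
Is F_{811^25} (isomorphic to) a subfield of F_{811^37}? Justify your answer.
No: F_{811^25} is not a subfield of F_{811^37}

F_{p^m} embeds in F_{p^n} iff m | n. Here 25 ∤ 37 (since 37 = 1·25 + 12 with remainder 12 ≠ 0), so F_{811^25} is not a subfield of F_{811^37}. Equivalently: if it were, the tower law would give 25 = [F_{811^25}:F_811] dividing [F_{811^37}:F_811] = 37, contradiction.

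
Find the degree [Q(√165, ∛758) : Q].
[Q(√165, ∛758) : Q] = 6

Let L = Q(√165, ∛758). Since Q(√165) ⊂ L and [Q(√165):Q] = 2, the tower law gives 2 | [L:Q]. Likewise Q(∛758) ⊂ L with [Q(∛758):Q] = 3 (because 758 is not a perfect cube), so 3 | [L:Q]. As gcd(2,3) = 1, [L:Q] is divisible by 6. Conversely L is generated over Q by √165 and ∛758, so [L:Q] ≤ 2·3 = 6. Therefore [Q(√165, ∛758) : Q] = 6.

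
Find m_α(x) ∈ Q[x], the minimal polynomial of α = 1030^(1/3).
m_α(x) = x^3 - 1030

α satisfies α^3 = 1030, so x^3 - 1030 annihilates α. By the rational root test, a rational root p/q (in lowest terms) of x^3 - 1030 would satisfy p^3 = 1030 q^3, forcing q = 1 and p^3 = 1030; but 1030 is not a perfect cube, contradiction. A monic cubic over Q with no rational root is irreducible (any nontrivial factorization would include a linear factor). Hence x^3 - 1030 is the minimal polynomial of α, and in particular [Q(α):Q] = 3.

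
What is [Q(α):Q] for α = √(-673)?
[Q(α):Q] = 2

[Q(α):Q] equals the degree of the minimal polynomial of α. Here α^2 = -673 and x^2 + 673 is irreducible (d = -673 is squarefree, ≠ 1, hence not a square), so deg(m_α) = 2. Thus [Q(α):Q] = 2.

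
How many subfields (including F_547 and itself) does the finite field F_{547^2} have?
F_{547^2} has 2 subfields

The subfields of F_{p^n} are exactly the fields F_{p^d} for d | n (each is the fixed field of the unique index-d subgroup of Gal(F_{p^n}/F_p) ≅ Z/nZ). The divisors of n = 2 are {1, 2}, giving 2 subfields: F_{547^1}, F_{547^2}.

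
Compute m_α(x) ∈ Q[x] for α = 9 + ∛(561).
m_α(x) = x^3 - 27x^2 + 243x - 1290

Set β = α - 9 = ∛(561), so β^3 = 561. Then (α - 9)^3 - 561 = 0, i.e. α is a root of g(x) = (x - 9)^3 - 561 = x^3 - 27x^2 + 243x - 1290. Since g(x) = h(x - 9) where h(x) = x^3 - 561, and h is irreducible over Q (because 561 is not a perfect cube, so h has no rational root, and a monic cubic with no rational root is irreducible), g is also irreducible (irreducibility is preserved under the substitution x → x - 9). Hence m_α(x) = x^3 - 27x^2 + 243x - 1290.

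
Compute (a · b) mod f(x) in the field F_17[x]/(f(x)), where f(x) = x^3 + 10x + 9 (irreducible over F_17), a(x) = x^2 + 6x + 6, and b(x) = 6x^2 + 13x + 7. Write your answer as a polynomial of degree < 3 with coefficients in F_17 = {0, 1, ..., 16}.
a · b ≡ 10x^2 + x + 9 (mod f(x))

Multiply in F_17[x]: a(x)·b(x) = (x^2 + 6x + 6)·(6x^2 + 13x + 7) = 6x^4 + 15x^3 + 2x^2 + x + 8. This has degree ≥ 3, so divide by f(x) over F_17: 6x^4 + 15x^3 + 2x^2 + x + 8 = (6x + 15)·(x^3 + 10x + 9) + (10x^2 + x + 9). Hence a·b ≡ 10x^2 + x + 9 (mod f). (F_17[x]/(f) is a field with 17^3 = 4913 elements since f is irreducible of degree 3.)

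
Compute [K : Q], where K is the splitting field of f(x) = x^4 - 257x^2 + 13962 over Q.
[K : Q] = 4

Solving the quadratic in x^2: x^2 = (257 ± √(257^2 - 4·13962))/2 = (257 ± √10201)/2 = (257 ± 101)/2, giving x^2 = 179 or x^2 = 78. So f(x) = (x^2 - 179)(x^2 - 78) and the roots of f are ±√179, ±√78. Hence the splitting field is K = Q(√179, √78). Since 179 and 78 are distinct squarefree integers > 1, their product 13962 is not a perfect square, so √78 ∉ Q(√179). By the tower law [K:Q] = [Q(√179,√78):Q(√179)] · [Q(√179):Q] = 2 · 2 = 4.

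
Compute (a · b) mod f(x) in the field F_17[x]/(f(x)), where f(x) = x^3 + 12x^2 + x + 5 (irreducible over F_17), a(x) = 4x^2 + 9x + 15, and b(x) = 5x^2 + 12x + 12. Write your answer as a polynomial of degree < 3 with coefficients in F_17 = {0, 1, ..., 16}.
a · b ≡ 3x^2 + 12x + 14 (mod f(x))

Multiply in F_17[x]: a(x)·b(x) = (4x^2 + 9x + 15)·(5x^2 + 12x + 12) = 3x^4 + 8x^3 + 10x^2 + 16x + 10. This has degree ≥ 3, so divide by f(x) over F_17: 3x^4 + 8x^3 + 10x^2 + 16x + 10 = (3x + 6)·(x^3 + 12x^2 + x + 5) + (3x^2 + 12x + 14). Hence a·b ≡ 3x^2 + 12x + 14 (mod f). (F_17[x]/(f) is a field with 17^3 = 4913 elements since f is irreducible of degree 3.)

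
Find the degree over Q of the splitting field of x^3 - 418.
[K : Q] = 6

The roots of x^3 - 418 are ∛418, ω∛418, ω^2∛418 where ω = e^(2πi/3) is a primitive cube root of unity, so K = Q(∛418, ω). Now [Q(∛418):Q] = 3 (since 418 is not a perfect cube, x^3 - 418 is irreducible) and [Q(ω):Q] = 2. Both 2 and 3 divide [K:Q], and [K:Q] ≤ 3·2 = 6, so [K:Q] = 6. (Equivalently: Q(∛418) ⊂ R but ω ∉ R, so [K : Q(∛418)] = 2.)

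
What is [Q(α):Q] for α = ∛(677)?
[Q(α):Q] = 3

The minimal polynomial of α is x^3 - 677, irreducible over Q since 677 is not a perfect cube (so x^3 - 677 has no rational root). Hence [Q(α):Q] = deg(m_α) = 3.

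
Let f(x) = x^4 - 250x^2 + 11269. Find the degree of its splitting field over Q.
[K : Q] = 4

Solving the quadratic in x^2: x^2 = (250 ± √(250^2 - 4·11269))/2 = (250 ± √17424)/2 = (250 ± 132)/2, giving x^2 = 191 or x^2 = 59. So f(x) = (x^2 - 191)(x^2 - 59) and the roots of f are ±√191, ±√59. Hence the splitting field is K = Q(√191, √59). Since 191 and 59 are distinct squarefree integers > 1, their product 11269 is not a perfect square, so √59 ∉ Q(√191). By the tower law [K:Q] = [Q(√191,√59):Q(√191)] · [Q(√191):Q] = 2 · 2 = 4.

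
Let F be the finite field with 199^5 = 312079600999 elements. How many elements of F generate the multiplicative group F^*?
There are φ(312079600998) = 93237606000 primitive elements

F_q^* is cyclic of order q - 1 = 312079600998. A cyclic group of order m has exactly φ(m) generators. Here m = 312079600998 = 2 · 3^2 · 11 · 71 · 22199431, so the number of primitive elements is φ(312079600998) = 93237606000.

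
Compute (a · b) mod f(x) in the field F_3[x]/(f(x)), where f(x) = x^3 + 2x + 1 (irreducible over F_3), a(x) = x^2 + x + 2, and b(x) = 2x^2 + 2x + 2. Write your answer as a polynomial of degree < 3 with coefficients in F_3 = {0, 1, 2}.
a · b ≡ x^2 + 2x (mod f(x))

Multiply in F_3[x]: a(x)·b(x) = (x^2 + x + 2)·(2x^2 + 2x + 2) = 2x^4 + x^3 + 2x^2 + 1. This has degree ≥ 3, so divide by f(x) over F_3: 2x^4 + x^3 + 2x^2 + 1 = (2x + 1)·(x^3 + 2x + 1) + (x^2 + 2x). Hence a·b ≡ x^2 + 2x (mod f). (F_3[x]/(f) is a field with 3^3 = 27 elements since f is irreducible of degree 3.)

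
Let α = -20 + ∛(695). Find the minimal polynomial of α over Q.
m_α(x) = x^3 + 60x^2 + 1200x + 7305

Set β = α + 20 = ∛(695), so β^3 = 695. Then (α + 20)^3 - 695 = 0, i.e. α is a root of g(x) = (x + 20)^3 - 695 = x^3 + 60x^2 + 1200x + 7305. Since g(x) = h(x + 20) where h(x) = x^3 - 695, and h is irreducible over Q (because 695 is not a perfect cube, so h has no rational root, and a monic cubic with no rational root is irreducible), g is also irreducible (irreducibility is preserved under the substitution x → x + 20). Hence m_α(x) = x^3 + 60x^2 + 1200x + 7305.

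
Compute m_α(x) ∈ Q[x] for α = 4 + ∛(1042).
m_α(x) = x^3 - 12x^2 + 48x - 1106

Set β = α - 4 = ∛(1042), so β^3 = 1042. Then (α - 4)^3 - 1042 = 0, i.e. α is a root of g(x) = (x - 4)^3 - 1042 = x^3 - 12x^2 + 48x - 1106. Since g(x) = h(x - 4) where h(x) = x^3 - 1042, and h is irreducible over Q (because 1042 is not a perfect cube, so h has no rational root, and a monic cubic with no rational root is irreducible), g is also irreducible (irreducibility is preserved under the substitution x → x - 4). Hence m_α(x) = x^3 - 12x^2 + 48x - 1106.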